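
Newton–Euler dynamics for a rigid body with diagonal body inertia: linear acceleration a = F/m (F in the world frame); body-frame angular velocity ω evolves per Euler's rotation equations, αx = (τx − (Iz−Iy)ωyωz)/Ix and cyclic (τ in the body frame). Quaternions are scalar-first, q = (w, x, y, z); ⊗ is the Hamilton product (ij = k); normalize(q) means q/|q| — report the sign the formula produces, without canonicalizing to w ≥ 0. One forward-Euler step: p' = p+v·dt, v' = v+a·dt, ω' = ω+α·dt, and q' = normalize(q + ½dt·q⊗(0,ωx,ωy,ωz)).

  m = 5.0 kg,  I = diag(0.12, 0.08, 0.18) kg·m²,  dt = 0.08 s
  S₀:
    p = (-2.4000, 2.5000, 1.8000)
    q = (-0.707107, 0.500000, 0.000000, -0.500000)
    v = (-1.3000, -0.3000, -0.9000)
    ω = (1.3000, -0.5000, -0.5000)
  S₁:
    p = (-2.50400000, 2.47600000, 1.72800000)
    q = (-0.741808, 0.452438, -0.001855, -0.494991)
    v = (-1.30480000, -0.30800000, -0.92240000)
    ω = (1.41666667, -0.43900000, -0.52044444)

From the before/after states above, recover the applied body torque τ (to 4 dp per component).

τ = (0.2000, 0.1000, -0.0200)

ω₁ − ω₀ = (0.11666667, 0.06100000, -0.02044444)
precession coupling = (0.0250, 0.0390, 0.0260)
τ = I·(Δω/dt) + ω₀×(Iω₀) = (0.2000, 0.1000, -0.0200)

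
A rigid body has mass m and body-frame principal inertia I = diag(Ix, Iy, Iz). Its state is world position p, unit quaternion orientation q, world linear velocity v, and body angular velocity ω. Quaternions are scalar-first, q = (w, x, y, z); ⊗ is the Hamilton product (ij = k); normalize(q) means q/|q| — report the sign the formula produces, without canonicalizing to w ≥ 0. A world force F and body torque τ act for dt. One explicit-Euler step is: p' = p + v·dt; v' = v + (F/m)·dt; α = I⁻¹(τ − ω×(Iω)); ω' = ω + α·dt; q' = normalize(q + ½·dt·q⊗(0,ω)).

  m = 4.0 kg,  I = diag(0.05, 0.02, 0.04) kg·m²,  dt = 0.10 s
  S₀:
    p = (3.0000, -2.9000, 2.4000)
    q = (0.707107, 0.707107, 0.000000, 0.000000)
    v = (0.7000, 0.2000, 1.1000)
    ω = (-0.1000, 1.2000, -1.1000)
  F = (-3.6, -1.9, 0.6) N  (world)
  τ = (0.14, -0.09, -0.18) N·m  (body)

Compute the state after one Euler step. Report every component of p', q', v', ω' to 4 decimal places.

angular accel α = (3.3280, -4.5550, -4.5900)
ω' = ω + α·dt = (0.2328, 0.7445, -1.5590)
q⊗(0,ω) = (0.0707107, -0.0707107, 1.6263461, 0.0707107)
q' = normalize(q + ½dt·q⊗(0,ω)) = (0.7083, 0.7012, 0.0810, 0.0035)
linear accel F/m = (-0.9000, -0.4750, 0.1500)
p + v·dt = (3.0700, -2.8800, 2.5100)
new velocity v' = (0.6100, 0.1525, 1.1150)

p' = (3.0700, -2.8800, 2.5100)
q' = (0.7083, 0.7012, 0.0810, 0.0035)
v' = (0.6100, 0.1525, 1.1150)
ω' = (0.2328, 0.7445, -1.5590)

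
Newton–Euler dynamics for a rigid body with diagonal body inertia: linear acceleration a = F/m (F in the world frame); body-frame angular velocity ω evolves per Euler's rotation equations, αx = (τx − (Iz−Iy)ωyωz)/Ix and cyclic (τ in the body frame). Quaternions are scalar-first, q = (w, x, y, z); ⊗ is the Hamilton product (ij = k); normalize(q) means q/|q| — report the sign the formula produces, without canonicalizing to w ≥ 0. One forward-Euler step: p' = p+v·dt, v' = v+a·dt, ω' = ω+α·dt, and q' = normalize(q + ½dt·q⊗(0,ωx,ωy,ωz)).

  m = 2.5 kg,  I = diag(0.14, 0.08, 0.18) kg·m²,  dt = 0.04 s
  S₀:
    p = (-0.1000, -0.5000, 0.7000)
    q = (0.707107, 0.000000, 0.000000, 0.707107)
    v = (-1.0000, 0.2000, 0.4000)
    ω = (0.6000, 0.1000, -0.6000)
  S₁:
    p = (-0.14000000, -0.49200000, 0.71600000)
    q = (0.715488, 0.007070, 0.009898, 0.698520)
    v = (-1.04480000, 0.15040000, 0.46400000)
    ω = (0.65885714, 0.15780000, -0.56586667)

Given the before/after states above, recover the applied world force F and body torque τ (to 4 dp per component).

F = (-2.8000, -3.1000, 4.0000)
τ = (0.2000, 0.1300, 0.1500)

ω₁ − ω₀ = (0.05885714, 0.05780000, 0.03413333)
applied torque τ = (0.2000, 0.1300, 0.1500)
v₁ − v₀ = (-0.04480000, -0.04960000, 0.06400000)
F = m·Δv/dt = (-2.8000, -3.1000, 4.0000)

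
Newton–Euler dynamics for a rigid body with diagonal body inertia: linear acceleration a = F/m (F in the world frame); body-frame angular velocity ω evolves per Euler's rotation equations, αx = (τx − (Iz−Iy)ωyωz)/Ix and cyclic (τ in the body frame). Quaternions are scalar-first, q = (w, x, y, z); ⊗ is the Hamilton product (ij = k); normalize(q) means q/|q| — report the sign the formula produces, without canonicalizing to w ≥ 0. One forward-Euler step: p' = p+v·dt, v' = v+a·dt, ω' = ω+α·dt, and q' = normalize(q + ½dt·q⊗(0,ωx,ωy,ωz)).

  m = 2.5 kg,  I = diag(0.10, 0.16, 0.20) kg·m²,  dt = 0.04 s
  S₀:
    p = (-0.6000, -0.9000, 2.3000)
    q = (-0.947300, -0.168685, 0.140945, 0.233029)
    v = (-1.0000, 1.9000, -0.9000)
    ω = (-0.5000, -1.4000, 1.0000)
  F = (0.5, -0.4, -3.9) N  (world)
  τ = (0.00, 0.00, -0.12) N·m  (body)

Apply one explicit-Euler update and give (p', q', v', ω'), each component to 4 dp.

p' = (-0.6400, -0.8240, 2.2640)
q' = (-0.9491, -0.1498, 0.1684, 0.2201)
v' = (-0.9920, 1.8936, -0.9624)
ω' = (-0.4776, -1.4125, 0.9676)

gyro term ω×Iω = (-0.0560, 0.0500, 0.0420)
angular accel α = (0.5600, -0.3125, -0.8100)
ω + α·dt = (-0.4776, -1.4125, 0.9676)
q⊗(0,ω) = (-0.1200485, 0.9408356, 1.3783905, -0.6406685)
updated quaternion q' = (-0.9491, -0.1498, 0.1684, 0.2201)
p + v·dt = (-0.6400, -0.8240, 2.2640)
new velocity v' = (-0.9920, 1.8936, -0.9624)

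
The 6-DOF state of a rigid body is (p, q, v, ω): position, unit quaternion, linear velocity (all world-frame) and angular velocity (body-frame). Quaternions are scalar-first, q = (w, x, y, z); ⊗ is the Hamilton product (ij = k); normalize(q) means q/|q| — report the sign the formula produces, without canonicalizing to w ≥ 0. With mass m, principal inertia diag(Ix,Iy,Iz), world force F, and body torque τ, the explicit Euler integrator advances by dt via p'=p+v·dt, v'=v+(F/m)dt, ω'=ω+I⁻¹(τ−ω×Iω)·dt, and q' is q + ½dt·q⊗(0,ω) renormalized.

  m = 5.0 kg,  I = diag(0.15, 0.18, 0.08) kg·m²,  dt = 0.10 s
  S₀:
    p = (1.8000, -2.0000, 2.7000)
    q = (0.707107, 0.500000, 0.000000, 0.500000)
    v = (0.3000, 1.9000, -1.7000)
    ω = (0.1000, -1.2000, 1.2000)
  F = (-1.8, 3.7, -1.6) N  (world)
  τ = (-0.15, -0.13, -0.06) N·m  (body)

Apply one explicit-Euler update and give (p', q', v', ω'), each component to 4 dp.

p' = (1.8300, -1.8100, 2.5300)
q' = (0.6722, 0.5316, -0.0697, 0.5106)
v' = (0.2640, 1.9740, -1.7320)
ω' = (-0.0960, -1.2769, 1.1295)

(τ − ω×Iω)/I = (-1.9600, -0.7689, -0.7050)
ω + α·dt = (-0.0960, -1.2769, 1.1295)
q⊗(0,ω) = (-0.6500000, 0.6707107, -1.3985284, 0.2485284)
q' = normalize(q + ½dt·q⊗(0,ω)) = (0.6722, 0.5316, -0.0697, 0.5106)
linear accel F/m = (-0.3600, 0.7400, -0.3200)
p + v·dt = (1.8300, -1.8100, 2.5300)
new velocity v' = (0.2640, 1.9740, -1.7320)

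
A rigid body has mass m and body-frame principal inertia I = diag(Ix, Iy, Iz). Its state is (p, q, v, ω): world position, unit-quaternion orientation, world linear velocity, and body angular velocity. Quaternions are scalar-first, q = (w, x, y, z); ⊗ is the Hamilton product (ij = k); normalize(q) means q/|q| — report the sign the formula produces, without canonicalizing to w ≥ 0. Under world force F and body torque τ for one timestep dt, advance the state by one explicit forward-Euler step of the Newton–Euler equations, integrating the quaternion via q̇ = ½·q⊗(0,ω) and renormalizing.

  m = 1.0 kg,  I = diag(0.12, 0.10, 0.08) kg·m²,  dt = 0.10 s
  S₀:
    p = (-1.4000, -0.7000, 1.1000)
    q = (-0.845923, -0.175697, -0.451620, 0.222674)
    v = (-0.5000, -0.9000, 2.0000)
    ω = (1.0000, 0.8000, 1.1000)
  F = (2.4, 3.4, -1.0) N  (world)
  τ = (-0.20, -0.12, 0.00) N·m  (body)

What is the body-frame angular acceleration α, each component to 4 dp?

gyro term ω×Iω = (-0.0176, 0.0440, -0.0160)
angular accel α = (-1.5200, -1.6400, 0.2000)

α = (-1.5200, -1.6400, 0.2000)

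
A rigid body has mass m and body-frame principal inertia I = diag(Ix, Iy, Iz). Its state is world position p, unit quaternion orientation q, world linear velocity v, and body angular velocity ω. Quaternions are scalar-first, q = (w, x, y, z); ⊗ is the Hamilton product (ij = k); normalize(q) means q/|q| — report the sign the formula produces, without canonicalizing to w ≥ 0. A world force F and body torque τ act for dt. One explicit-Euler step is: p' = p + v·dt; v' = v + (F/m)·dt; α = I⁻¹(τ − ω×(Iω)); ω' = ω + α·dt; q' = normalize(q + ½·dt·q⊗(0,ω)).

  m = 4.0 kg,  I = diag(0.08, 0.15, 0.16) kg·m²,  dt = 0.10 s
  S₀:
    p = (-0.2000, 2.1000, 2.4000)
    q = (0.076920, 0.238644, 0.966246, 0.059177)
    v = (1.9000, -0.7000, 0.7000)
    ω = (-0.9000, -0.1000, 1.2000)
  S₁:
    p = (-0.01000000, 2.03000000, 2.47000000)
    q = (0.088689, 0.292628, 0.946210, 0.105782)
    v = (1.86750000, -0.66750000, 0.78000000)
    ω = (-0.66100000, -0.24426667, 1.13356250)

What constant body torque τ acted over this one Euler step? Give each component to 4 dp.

τ = (0.1900, -0.1300, -0.1000)

rate change Δω = (0.23900000, -0.14426667, -0.06643750)
I·α + gyro = (0.1900, -0.1300, -0.1000)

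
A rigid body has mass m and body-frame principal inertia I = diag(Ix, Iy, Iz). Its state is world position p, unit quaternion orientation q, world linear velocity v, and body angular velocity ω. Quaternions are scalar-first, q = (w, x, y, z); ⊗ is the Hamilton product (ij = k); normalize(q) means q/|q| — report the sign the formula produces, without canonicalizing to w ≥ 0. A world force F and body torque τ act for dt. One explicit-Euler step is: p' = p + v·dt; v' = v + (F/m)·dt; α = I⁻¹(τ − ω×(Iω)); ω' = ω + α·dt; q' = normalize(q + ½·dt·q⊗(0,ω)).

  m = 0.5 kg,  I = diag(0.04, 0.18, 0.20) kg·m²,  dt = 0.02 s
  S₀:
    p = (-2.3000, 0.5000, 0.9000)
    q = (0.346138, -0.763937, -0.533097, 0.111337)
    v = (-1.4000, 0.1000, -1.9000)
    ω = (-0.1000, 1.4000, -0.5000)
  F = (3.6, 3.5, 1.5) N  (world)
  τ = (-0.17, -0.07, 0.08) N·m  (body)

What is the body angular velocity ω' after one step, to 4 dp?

ω×(Iω) gyroscopic = (-0.0140, -0.0080, -0.0196)
(τ − ω×Iω)/I = (-3.9000, -0.3444, 0.4980)
new body rate ω' = (-0.1780, 1.3931, -0.4900)

ω' = (-0.1780, 1.3931, -0.4900)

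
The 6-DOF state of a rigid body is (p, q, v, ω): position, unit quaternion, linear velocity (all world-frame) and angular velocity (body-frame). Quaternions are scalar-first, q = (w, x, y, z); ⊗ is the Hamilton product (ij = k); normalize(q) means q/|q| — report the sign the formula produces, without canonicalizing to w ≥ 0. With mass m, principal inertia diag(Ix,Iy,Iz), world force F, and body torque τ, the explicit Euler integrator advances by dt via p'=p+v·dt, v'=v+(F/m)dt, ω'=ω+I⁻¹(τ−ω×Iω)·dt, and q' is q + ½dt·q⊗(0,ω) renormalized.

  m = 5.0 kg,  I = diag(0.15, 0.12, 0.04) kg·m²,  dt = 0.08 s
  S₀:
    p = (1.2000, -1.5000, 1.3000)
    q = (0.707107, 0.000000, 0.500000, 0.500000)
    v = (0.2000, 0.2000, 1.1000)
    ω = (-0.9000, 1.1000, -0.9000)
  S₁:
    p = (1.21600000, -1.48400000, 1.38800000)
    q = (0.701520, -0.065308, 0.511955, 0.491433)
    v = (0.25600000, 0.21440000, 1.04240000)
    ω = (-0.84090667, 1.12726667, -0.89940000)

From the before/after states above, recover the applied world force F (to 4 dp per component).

F = (3.5000, 0.9000, -3.6000)

velocity change Δv = (0.05600000, 0.01440000, -0.05760000)
m·(v₁−v₀)/dt = (3.5000, 0.9000, -3.6000)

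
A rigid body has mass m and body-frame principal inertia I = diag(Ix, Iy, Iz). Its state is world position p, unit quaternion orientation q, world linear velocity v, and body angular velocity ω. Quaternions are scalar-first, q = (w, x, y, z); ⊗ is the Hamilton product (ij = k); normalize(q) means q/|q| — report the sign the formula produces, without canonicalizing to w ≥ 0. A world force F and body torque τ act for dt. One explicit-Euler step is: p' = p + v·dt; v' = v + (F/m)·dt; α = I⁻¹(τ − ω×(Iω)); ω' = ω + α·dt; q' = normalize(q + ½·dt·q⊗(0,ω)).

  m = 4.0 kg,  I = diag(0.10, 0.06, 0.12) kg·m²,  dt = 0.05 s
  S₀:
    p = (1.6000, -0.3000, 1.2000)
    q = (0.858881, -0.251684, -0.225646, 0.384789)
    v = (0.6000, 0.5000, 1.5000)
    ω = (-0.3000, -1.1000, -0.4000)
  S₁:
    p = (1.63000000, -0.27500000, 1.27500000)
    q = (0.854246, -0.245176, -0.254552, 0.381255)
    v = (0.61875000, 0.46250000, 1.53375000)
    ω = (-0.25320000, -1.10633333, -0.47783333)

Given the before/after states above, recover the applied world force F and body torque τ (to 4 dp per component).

Δv = v₁−v₀ = (0.01875000, -0.03750000, 0.03375000)
m·(v₁−v₀)/dt = (1.5000, -3.0000, 2.7000)
Δω = ω₁−ω₀ = (0.04680000, -0.00633333, -0.07783333)
τ = I·(Δω/dt) + ω₀×(Iω₀) = (0.1200, -0.0100, -0.2000)

F = (1.5000, -3.0000, 2.7000)
τ = (0.1200, -0.0100, -0.2000)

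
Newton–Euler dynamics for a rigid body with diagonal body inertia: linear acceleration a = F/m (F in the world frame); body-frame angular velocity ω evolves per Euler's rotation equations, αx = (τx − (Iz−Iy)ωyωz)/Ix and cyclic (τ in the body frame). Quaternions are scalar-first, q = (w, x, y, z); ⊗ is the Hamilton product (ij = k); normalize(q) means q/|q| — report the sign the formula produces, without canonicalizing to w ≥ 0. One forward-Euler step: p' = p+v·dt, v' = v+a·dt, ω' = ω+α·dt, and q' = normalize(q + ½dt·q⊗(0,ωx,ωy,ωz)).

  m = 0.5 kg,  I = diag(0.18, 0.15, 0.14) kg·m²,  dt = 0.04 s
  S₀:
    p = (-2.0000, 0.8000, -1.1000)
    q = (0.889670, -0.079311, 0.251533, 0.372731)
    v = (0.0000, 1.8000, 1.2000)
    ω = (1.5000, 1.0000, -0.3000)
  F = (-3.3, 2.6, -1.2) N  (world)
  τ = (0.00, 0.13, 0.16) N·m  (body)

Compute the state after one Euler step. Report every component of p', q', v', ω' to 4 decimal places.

a = (-6.6000, 5.2000, -2.4000)
p' = p + v·dt = (-2.0000, 0.8720, -1.0520)
v' = v + a·dt = (-0.2640, 2.0080, 1.1040)
(τ − ω×Iω)/I = (-0.0167, 0.9867, 1.4643)
ω + α·dt = (1.4993, 1.0395, -0.2414)
q⊗(0,ω) = (-0.0207472, 0.8863141, 1.4249732, -0.7235115)
q' = normalize(q + ½dt·q⊗(0,ω)) = (0.8887, -0.0615, 0.2798, 0.3580)

p' = (-2.0000, 0.8720, -1.0520)
q' = (0.8887, -0.0615, 0.2798, 0.3580)
v' = (-0.2640, 2.0080, 1.1040)
ω' = (1.4993, 1.0395, -0.2414)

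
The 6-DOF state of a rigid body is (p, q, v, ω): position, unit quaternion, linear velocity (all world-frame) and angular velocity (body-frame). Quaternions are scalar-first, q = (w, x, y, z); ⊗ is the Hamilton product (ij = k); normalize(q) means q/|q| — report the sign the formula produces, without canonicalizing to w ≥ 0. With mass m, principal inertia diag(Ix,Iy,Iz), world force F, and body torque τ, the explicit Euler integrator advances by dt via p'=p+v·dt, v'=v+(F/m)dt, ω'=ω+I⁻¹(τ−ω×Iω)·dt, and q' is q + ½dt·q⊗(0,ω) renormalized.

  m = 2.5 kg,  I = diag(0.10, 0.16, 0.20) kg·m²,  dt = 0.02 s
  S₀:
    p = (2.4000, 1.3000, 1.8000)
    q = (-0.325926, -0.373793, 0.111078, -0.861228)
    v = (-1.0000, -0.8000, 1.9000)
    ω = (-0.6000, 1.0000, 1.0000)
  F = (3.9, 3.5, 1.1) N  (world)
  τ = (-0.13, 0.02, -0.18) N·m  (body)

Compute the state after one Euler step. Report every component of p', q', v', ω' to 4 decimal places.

p' = (2.3800, 1.2840, 1.8380)
q' = (-0.3206, -0.3621, 0.1167, -0.8675)
v' = (-0.9688, -0.7720, 1.9088)
ω' = (-0.6340, 0.9950, 0.9856)

angular accel α = (-1.7000, -0.2500, -0.7200)
ω' = ω + α·dt = (-0.6340, 0.9950, 0.9856)
Hamilton product q⊗(0,ω) = (0.5258742, 1.1678616, 0.5646038, -0.6330722)
q' = normalize(q + ½dt·q⊗(0,ω)) = (-0.3206, -0.3621, 0.1167, -0.8675)
a = (1.5600, 1.4000, 0.4400)
new position p' = (2.3800, 1.2840, 1.8380)
v' = v + a·dt = (-0.9688, -0.7720, 1.9088)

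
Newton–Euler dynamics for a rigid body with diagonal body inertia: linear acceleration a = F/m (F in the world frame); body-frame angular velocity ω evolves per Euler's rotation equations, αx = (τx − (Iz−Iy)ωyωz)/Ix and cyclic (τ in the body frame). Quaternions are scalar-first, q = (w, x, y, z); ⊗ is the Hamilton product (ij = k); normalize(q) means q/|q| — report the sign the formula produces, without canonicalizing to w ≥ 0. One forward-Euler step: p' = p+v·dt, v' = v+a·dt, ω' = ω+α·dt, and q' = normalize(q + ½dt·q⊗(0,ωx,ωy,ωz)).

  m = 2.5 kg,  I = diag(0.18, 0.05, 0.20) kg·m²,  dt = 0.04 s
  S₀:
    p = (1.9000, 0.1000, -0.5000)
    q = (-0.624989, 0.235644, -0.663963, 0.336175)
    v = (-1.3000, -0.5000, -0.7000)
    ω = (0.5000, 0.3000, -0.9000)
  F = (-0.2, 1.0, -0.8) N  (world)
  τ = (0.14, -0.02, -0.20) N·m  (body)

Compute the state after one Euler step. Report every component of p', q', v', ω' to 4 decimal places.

p' = p + v·dt = (1.8480, 0.0800, -0.5280)
v' = v + a·dt = (-1.3032, -0.4840, -0.7128)
precession coupling ω×(Iω) = (-0.0405, 0.0090, -0.0195)
α = I⁻¹(τ − ω×Iω) = (1.0028, -0.5800, -0.9025)
ω + α·dt = (0.5401, 0.2768, -0.9361)
2q̇ = q⊗(0,ω) = (0.3839244, 0.1842197, 0.1926704, 0.9651648)
q + ½dt·q⊗(0,ω), renormalized = (-0.6172, 0.2393, -0.6600, 0.3554)

p' = (1.8480, 0.0800, -0.5280)
q' = (-0.6172, 0.2393, -0.6600, 0.3554)
v' = (-1.3032, -0.4840, -0.7128)
ω' = (0.5401, 0.2768, -0.9361)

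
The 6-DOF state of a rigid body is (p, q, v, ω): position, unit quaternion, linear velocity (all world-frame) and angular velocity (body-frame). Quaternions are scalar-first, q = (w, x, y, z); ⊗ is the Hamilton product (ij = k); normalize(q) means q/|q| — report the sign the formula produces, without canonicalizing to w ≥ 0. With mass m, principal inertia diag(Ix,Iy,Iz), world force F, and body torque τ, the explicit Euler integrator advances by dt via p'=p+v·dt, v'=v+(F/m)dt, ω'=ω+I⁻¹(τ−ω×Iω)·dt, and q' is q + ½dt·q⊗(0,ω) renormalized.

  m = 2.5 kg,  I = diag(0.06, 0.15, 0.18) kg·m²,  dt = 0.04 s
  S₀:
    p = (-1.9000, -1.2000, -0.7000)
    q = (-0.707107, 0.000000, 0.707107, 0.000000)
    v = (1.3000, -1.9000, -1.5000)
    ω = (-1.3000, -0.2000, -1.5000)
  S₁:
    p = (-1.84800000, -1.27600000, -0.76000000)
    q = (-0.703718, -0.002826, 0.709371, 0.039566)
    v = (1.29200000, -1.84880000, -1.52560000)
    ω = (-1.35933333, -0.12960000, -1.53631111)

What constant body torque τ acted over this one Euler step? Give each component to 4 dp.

τ = (-0.0800, 0.0300, -0.1400)

Δω = ω₁−ω₀ = (-0.05933333, 0.07040000, -0.03631111)
applied torque τ = (-0.0800, 0.0300, -0.1400)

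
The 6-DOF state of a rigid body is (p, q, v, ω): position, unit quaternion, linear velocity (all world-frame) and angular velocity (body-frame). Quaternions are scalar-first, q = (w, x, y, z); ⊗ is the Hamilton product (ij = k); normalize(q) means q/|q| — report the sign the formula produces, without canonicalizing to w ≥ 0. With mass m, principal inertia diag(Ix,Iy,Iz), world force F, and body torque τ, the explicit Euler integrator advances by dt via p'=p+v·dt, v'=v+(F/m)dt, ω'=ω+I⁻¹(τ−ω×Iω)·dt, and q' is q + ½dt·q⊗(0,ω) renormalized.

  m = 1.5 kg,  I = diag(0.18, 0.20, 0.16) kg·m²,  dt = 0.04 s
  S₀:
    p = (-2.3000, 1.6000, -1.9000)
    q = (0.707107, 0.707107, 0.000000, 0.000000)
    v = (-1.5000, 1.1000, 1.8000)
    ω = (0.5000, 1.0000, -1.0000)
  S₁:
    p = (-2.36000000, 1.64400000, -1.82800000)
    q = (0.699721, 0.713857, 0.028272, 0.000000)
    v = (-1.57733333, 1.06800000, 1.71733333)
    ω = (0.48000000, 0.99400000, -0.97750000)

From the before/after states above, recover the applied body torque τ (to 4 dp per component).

rate change Δω = (-0.02000000, -0.00600000, 0.02250000)
precession coupling = (0.0400, -0.0100, 0.0100)
I·α + gyro = (-0.0500, -0.0400, 0.1000)

τ = (-0.0500, -0.0400, 0.1000)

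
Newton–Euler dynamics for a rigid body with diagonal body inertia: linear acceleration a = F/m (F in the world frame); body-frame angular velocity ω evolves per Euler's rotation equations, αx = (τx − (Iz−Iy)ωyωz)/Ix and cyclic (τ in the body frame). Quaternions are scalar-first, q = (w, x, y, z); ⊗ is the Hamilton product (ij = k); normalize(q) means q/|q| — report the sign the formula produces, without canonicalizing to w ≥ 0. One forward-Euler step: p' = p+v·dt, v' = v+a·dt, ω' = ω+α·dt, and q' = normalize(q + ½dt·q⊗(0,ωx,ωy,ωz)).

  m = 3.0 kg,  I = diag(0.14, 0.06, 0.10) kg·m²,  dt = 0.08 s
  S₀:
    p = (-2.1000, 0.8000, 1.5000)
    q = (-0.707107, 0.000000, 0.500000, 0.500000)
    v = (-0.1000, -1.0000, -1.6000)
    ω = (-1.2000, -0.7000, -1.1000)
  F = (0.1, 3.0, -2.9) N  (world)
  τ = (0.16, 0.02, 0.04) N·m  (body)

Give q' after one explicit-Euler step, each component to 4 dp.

q' = (-0.6694, 0.0259, 0.4946, 0.5537)

Hamilton product q⊗(0,ω) = (0.9000000, 0.6485284, -0.1050251, 1.3778177)
q + ½dt·q⊗(0,ω), renormalized = (-0.6694, 0.0259, 0.4946, 0.5537)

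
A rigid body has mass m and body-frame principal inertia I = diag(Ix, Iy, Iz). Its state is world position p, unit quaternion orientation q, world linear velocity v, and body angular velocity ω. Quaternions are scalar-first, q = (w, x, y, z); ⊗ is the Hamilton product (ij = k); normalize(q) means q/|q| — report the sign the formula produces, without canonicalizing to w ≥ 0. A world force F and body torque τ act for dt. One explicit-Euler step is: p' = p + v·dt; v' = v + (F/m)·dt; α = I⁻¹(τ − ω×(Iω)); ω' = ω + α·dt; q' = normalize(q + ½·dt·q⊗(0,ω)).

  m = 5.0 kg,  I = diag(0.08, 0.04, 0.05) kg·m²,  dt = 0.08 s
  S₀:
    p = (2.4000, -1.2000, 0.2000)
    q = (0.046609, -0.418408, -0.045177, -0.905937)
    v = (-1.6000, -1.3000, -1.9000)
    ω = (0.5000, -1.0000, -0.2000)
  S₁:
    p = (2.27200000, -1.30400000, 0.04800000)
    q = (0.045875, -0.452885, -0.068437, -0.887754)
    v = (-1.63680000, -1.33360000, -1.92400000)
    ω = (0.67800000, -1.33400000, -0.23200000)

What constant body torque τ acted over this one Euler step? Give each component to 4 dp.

rate change Δω = (0.17800000, -0.33400000, -0.03200000)
ω₀×(Iω₀) = (0.0020, -0.0030, 0.0200)
τ = I·(Δω/dt) + ω₀×(Iω₀) = (0.1800, -0.1700, 0.0000)

τ = (0.1800, -0.1700, 0.0000)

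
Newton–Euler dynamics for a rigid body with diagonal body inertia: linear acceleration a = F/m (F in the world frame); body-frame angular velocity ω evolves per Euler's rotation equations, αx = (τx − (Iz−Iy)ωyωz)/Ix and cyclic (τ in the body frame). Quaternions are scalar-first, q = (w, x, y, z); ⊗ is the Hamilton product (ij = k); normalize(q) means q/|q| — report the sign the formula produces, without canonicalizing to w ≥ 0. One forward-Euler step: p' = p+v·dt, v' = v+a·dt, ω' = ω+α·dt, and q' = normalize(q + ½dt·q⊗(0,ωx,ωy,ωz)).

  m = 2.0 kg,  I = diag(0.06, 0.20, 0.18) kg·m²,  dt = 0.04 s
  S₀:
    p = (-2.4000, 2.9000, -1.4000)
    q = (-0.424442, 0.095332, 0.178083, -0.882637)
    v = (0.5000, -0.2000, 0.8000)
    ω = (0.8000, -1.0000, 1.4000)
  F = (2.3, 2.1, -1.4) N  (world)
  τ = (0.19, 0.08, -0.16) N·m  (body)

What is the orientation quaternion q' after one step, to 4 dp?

2q̇ = q⊗(0,ω) = (1.3375092, -0.9728744, -0.4151324, -0.8320172)
q' = normalize(q + ½dt·q⊗(0,ω)) = (-0.3974, 0.0758, 0.1697, -0.8986)

q' = (-0.3974, 0.0758, 0.1697, -0.8986)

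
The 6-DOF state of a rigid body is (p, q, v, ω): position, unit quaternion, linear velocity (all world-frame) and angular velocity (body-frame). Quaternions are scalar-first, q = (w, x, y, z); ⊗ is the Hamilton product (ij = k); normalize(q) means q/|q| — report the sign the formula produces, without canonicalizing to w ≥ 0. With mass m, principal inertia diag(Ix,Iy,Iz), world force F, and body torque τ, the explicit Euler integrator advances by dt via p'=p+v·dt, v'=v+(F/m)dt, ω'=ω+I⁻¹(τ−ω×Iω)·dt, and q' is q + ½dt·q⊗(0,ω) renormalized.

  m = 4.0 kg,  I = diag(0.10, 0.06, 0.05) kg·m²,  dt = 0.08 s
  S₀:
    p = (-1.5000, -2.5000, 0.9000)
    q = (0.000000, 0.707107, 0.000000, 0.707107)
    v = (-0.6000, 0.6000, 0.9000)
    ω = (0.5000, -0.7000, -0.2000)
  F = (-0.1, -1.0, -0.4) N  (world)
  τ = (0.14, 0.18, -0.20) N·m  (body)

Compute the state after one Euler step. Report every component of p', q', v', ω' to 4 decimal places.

p' = (-1.5480, -2.4520, 0.9720)
q' = (-0.0085, 0.7265, 0.0198, 0.6869)
v' = (-0.6020, 0.5800, 0.8920)
ω' = (0.6131, -0.4533, -0.5424)

α = I⁻¹(τ − ω×Iω) = (1.4140, 3.0833, -4.2800)
new body rate ω' = (0.6131, -0.4533, -0.5424)
2q̇ = q⊗(0,ω) = (-0.2121321, 0.4949749, 0.4949749, -0.4949749)
q + ½dt·q⊗(0,ω), renormalized = (-0.0085, 0.7265, 0.0198, 0.6869)
linear accel F/m = (-0.0250, -0.2500, -0.1000)
new position p' = (-1.5480, -2.4520, 0.9720)
new velocity v' = (-0.6020, 0.5800, 0.8920)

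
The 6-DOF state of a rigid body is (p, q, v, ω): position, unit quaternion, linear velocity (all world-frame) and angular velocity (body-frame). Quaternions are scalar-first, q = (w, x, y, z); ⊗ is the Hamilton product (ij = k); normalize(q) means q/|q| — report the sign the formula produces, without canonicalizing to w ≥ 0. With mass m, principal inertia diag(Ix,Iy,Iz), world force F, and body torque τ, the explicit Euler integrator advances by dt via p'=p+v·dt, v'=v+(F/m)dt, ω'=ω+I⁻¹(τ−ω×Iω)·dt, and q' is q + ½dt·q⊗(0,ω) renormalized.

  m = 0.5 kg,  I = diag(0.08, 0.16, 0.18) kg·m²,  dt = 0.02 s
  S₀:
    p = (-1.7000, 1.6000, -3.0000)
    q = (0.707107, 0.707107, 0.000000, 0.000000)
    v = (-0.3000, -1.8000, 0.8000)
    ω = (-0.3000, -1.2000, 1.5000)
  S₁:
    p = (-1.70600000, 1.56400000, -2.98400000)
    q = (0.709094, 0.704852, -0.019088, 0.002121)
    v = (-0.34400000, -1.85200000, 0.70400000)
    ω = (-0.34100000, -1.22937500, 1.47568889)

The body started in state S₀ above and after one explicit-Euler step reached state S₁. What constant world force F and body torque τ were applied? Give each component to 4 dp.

F = (-1.1000, -1.3000, -2.4000)
τ = (-0.2000, -0.1900, -0.1900)

Δω = ω₁−ω₀ = (-0.04100000, -0.02937500, -0.02431111)
τ = I·(Δω/dt) + ω₀×(Iω₀) = (-0.2000, -0.1900, -0.1900)
Δv = v₁−v₀ = (-0.04400000, -0.05200000, -0.09600000)
m·(v₁−v₀)/dt = (-1.1000, -1.3000, -2.4000)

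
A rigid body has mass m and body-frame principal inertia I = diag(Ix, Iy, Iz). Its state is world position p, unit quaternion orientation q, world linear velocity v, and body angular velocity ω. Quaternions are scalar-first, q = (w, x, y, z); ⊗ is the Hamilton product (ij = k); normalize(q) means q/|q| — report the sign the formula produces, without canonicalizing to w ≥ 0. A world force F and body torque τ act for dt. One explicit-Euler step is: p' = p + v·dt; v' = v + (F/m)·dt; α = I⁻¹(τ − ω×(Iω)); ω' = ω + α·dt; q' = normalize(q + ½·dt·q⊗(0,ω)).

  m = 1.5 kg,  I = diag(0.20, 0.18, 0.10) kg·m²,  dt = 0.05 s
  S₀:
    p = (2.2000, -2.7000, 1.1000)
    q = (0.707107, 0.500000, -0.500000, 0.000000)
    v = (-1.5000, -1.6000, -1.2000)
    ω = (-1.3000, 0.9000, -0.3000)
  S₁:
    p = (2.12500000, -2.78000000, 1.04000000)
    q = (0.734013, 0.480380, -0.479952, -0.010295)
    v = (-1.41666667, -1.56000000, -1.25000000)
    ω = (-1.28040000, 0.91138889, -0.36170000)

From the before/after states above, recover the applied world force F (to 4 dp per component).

F = (2.5000, 1.2000, -1.5000)

velocity change Δv = (0.08333333, 0.04000000, -0.05000000)
F = m·Δv/dt = (2.5000, 1.2000, -1.5000)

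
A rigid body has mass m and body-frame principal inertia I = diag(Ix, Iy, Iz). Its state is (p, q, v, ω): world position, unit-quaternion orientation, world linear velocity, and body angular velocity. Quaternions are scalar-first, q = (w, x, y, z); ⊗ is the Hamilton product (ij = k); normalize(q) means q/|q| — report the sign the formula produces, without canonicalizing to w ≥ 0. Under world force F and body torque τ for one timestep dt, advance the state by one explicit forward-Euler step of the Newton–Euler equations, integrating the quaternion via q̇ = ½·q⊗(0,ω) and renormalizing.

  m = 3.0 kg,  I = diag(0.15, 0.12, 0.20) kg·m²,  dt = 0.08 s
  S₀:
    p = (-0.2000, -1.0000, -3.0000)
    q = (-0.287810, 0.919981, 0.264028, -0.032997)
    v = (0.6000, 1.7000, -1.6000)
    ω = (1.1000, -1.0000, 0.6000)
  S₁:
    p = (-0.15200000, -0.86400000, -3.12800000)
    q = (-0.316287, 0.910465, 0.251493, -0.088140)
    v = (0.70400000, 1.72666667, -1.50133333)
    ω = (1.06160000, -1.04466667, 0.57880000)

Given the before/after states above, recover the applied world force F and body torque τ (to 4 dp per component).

F = (3.9000, 1.0000, 3.7000)
τ = (-0.1200, -0.1000, -0.0200)

velocity change Δv = (0.10400000, 0.02666667, 0.09866667)
m·(v₁−v₀)/dt = (3.9000, 1.0000, 3.7000)
ω₁ − ω₀ = (-0.03840000, -0.04466667, -0.02120000)
τ = I·(Δω/dt) + ω₀×(Iω₀) = (-0.1200, -0.1000, -0.0200)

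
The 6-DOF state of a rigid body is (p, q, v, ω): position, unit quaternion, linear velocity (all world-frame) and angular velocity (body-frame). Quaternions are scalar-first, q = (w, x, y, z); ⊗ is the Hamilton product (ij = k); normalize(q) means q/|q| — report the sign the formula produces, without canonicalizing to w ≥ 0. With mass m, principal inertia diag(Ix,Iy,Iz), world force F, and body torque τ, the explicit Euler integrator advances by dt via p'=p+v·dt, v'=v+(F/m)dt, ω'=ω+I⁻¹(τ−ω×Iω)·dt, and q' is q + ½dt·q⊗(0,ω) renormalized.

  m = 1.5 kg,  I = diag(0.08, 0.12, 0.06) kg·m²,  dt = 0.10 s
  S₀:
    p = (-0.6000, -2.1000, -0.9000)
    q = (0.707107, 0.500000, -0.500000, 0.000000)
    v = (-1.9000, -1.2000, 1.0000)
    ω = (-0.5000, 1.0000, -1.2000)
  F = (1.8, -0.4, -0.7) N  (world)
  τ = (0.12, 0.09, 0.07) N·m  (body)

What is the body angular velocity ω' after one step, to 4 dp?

precession coupling ω×(Iω) = (0.0720, 0.0120, -0.0200)
(τ − ω×Iω)/I = (0.6000, 0.6500, 1.5000)
ω' = ω + α·dt = (-0.4400, 1.0650, -1.0500)

ω' = (-0.4400, 1.0650, -1.0500)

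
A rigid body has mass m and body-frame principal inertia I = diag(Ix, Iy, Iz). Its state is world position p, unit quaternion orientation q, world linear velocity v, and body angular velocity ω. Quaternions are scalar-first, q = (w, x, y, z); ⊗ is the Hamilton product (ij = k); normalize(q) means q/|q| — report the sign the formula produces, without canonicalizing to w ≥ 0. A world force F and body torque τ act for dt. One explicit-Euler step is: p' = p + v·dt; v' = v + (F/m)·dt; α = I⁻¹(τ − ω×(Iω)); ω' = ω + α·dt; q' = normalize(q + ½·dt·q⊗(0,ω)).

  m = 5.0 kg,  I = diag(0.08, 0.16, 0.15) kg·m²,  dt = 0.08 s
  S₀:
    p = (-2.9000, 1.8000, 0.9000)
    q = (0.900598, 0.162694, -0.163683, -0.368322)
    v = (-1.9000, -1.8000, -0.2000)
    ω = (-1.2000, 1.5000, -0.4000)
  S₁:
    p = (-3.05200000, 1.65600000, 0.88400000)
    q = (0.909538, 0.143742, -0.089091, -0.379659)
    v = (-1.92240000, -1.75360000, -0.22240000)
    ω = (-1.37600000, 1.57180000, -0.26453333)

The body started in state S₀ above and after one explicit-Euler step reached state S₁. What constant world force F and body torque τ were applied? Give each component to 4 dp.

F = (-1.4000, 2.9000, -1.4000)
τ = (-0.1700, 0.1100, 0.1100)

velocity change Δv = (-0.02240000, 0.04640000, -0.02240000)
F = m·Δv/dt = (-1.4000, 2.9000, -1.4000)
rate change Δω = (-0.17600000, 0.07180000, 0.13546667)
gyro term ω₀×Iω₀ = (0.0060, -0.0336, -0.1440)
I·α + gyro = (-0.1700, 0.1100, 0.1100)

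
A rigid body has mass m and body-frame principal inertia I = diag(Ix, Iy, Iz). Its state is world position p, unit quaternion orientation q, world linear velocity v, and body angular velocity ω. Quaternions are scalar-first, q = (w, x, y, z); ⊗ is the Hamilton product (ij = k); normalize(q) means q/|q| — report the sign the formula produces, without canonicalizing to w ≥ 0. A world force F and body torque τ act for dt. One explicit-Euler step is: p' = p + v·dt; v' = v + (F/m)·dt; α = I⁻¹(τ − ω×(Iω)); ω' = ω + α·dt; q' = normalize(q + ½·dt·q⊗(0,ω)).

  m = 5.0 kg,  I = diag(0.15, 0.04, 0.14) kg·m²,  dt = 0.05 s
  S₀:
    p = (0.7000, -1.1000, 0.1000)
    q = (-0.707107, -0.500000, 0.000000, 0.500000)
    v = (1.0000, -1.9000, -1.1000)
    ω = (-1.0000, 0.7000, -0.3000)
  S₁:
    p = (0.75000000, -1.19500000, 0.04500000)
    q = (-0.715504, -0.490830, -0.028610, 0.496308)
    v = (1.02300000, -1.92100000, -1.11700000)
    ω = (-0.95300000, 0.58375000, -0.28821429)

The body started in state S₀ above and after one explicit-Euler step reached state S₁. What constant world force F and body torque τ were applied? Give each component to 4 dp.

rate change Δω = (0.04700000, -0.11625000, 0.01178571)
I·α + gyro = (0.1200, -0.0900, 0.1100)
velocity change Δv = (0.02300000, -0.02100000, -0.01700000)
F = m·Δv/dt = (2.3000, -2.1000, -1.7000)

F = (2.3000, -2.1000, -1.7000)
τ = (0.1200, -0.0900, 0.1100)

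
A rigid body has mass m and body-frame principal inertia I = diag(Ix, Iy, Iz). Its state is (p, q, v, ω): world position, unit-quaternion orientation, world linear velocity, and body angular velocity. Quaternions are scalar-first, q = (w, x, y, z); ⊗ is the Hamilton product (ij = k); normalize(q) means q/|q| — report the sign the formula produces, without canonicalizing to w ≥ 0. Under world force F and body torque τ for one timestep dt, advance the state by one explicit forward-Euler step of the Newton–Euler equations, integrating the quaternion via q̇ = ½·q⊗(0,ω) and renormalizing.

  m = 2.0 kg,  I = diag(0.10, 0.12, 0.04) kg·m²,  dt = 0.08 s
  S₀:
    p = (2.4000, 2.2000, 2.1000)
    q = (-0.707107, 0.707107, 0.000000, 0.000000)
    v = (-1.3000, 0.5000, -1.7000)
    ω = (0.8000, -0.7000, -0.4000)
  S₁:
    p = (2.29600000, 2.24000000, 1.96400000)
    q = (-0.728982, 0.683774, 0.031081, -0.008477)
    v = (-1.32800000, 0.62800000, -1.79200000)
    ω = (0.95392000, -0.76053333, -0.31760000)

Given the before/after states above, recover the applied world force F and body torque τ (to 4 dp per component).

rate change Δω = (0.15392000, -0.06053333, 0.08240000)
I·α + gyro = (0.1700, -0.1100, 0.0300)
velocity change Δv = (-0.02800000, 0.12800000, -0.09200000)
F = m·Δv/dt = (-0.7000, 3.2000, -2.3000)

F = (-0.7000, 3.2000, -2.3000)
τ = (0.1700, -0.1100, 0.0300)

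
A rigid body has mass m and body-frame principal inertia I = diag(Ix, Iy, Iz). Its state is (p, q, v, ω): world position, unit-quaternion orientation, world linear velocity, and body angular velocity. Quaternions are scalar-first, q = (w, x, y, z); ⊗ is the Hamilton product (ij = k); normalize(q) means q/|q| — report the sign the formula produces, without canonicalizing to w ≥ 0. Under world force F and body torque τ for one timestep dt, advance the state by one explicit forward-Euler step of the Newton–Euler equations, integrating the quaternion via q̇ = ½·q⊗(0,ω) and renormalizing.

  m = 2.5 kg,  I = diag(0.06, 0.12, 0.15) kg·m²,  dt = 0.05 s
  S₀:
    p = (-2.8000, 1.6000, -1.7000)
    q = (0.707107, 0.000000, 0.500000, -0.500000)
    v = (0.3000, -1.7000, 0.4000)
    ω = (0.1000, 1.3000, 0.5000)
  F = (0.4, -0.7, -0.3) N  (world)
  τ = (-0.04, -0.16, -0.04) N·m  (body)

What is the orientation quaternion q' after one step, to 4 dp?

Hamilton product q⊗(0,ω) = (-0.4000000, 0.9707107, 0.8692391, 0.3035535)
updated quaternion q' = (0.6967, 0.0243, 0.5214, -0.4921)

q' = (0.6967, 0.0243, 0.5214, -0.4921)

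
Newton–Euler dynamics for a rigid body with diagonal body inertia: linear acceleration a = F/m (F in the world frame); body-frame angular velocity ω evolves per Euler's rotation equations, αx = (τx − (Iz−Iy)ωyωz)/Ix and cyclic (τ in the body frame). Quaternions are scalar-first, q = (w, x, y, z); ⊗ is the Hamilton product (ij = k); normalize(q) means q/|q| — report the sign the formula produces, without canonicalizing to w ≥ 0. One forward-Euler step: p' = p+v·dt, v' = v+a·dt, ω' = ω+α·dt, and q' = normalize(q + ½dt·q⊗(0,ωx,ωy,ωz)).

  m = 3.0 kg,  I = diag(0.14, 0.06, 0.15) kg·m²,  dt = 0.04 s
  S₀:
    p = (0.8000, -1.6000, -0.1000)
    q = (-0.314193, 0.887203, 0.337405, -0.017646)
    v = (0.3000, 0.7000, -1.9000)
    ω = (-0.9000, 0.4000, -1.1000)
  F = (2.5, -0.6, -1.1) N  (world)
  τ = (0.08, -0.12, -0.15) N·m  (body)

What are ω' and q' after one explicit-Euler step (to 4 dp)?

ω×(Iω) gyroscopic = (-0.0396, -0.0099, 0.0288)
α = I⁻¹(τ − ω×Iω) = (0.8543, -1.8350, -1.1920)
ω + α·dt = (-0.8658, 0.3266, -1.1477)
q⊗(0,ω) = (0.6441101, -0.0813134, 0.8661275, 1.0041580)
q' = normalize(q + ½dt·q⊗(0,ω)) = (-0.3012, 0.8852, 0.3546, 0.0024)

ω' = (-0.8658, 0.3266, -1.1477)
q' = (-0.3012, 0.8852, 0.3546, 0.0024)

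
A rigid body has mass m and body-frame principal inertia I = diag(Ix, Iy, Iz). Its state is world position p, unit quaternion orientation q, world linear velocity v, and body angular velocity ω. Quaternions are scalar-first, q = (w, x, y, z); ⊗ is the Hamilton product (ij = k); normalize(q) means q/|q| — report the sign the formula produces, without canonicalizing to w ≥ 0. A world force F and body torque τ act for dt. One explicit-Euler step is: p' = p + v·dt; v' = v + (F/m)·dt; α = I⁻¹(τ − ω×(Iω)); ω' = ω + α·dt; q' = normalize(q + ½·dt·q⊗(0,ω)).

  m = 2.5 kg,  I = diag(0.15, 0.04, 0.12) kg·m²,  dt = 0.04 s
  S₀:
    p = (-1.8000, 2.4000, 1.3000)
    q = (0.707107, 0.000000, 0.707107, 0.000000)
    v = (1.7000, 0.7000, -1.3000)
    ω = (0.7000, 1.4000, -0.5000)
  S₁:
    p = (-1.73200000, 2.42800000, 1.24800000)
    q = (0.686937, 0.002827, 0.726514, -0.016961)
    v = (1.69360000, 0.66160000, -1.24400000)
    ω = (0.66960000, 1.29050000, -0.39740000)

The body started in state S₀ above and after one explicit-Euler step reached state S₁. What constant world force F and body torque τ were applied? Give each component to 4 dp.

F = (-0.4000, -2.4000, 3.5000)
τ = (-0.1700, -0.1200, 0.2000)

velocity change Δv = (-0.00640000, -0.03840000, 0.05600000)
m·(v₁−v₀)/dt = (-0.4000, -2.4000, 3.5000)
ω₁ − ω₀ = (-0.03040000, -0.10950000, 0.10260000)
ω₀×(Iω₀) = (-0.0560, -0.0105, -0.1078)
I·α + gyro = (-0.1700, -0.1200, 0.2000)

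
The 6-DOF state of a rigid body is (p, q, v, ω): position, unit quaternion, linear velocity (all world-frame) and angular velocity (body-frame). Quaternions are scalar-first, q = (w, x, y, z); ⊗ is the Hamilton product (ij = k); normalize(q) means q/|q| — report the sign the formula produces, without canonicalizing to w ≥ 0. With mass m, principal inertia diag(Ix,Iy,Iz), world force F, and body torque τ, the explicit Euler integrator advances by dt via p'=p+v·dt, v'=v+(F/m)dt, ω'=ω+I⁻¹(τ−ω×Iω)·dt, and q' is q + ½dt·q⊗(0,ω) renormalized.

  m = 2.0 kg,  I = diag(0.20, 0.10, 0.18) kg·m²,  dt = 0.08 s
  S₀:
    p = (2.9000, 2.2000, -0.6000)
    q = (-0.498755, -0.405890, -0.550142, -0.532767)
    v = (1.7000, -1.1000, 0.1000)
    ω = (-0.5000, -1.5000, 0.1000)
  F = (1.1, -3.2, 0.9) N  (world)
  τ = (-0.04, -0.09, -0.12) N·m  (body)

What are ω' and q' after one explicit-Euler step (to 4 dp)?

ω' = (-0.5112, -1.5712, 0.0800)
q' = (-0.5367, -0.4292, -0.5069, -0.5204)

angular accel α = (-0.1400, -0.8900, -0.2500)
new body rate ω' = (-0.5112, -1.5712, 0.0800)
Hamilton product q⊗(0,ω) = (-0.9748813, -0.6047872, 1.0551050, 0.2838885)
q + ½dt·q⊗(0,ω), renormalized = (-0.5367, -0.4292, -0.5069, -0.5204)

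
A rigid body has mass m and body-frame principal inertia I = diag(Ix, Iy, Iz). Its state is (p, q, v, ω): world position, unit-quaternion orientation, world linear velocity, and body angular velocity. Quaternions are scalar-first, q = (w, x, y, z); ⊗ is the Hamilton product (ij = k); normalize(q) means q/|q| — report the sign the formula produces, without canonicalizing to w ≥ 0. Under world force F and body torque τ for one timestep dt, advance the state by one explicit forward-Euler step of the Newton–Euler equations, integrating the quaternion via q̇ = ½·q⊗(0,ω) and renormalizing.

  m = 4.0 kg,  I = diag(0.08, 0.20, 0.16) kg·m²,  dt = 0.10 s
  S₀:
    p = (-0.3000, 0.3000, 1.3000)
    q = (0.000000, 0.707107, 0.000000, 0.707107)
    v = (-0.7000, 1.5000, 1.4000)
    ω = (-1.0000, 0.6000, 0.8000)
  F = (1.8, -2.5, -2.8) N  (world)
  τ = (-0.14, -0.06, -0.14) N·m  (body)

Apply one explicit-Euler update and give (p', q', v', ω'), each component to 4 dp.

gyro term ω×Iω = (-0.0192, 0.0640, -0.0720)
α = I⁻¹(τ − ω×Iω) = (-1.5100, -0.6200, -0.4250)
ω' = ω + α·dt = (-1.1510, 0.5380, 0.7575)
Hamilton product q⊗(0,ω) = (0.1414214, -0.4242642, -1.2727926, 0.4242642)
q' = normalize(q + ½dt·q⊗(0,ω)) = (0.0071, 0.6842, -0.0635, 0.7265)
a = (0.4500, -0.6250, -0.7000)
new position p' = (-0.3700, 0.4500, 1.4400)
v + (F/m)dt = (-0.6550, 1.4375, 1.3300)

p' = (-0.3700, 0.4500, 1.4400)
q' = (0.0071, 0.6842, -0.0635, 0.7265)
v' = (-0.6550, 1.4375, 1.3300)
ω' = (-1.1510, 0.5380, 0.7575)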